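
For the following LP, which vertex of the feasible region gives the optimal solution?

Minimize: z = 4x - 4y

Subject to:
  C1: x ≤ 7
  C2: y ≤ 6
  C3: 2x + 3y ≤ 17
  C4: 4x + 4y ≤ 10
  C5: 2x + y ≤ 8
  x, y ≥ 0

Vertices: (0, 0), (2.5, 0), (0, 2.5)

Evaluate the objective at each vertex of the feasible region:
  z(0, 0) = 0
  z(2.5, 0) = 10
  z(0, 2.5) = -10  ←
The minimum is at x = 0, y = 2.5.

(0, 2.5)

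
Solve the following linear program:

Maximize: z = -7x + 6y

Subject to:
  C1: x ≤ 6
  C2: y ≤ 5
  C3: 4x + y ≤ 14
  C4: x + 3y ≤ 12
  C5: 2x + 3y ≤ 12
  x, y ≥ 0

Evaluate the objective at each vertex of the feasible region:
  z(0, 0) = 0
  z(3.5, 0) = -24.5
  z(3, 2) = -9
  z(0, 4) = 24  ←
The maximum is at x = 0, y = 4.

x = 0, y = 4, z = 24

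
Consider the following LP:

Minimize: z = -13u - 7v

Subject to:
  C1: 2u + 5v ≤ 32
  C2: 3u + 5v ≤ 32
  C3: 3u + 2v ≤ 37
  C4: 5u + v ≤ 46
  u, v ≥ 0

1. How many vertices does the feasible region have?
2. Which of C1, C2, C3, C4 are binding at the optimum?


1. 4
2. C2, C4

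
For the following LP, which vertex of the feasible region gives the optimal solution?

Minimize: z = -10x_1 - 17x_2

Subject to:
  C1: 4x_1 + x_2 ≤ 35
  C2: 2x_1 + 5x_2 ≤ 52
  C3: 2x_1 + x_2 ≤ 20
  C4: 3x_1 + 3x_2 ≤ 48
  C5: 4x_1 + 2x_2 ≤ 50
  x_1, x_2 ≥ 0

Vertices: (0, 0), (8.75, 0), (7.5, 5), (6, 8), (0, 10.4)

Evaluate the objective at each vertex of the feasible region:
  z(0, 0) = 0
  z(8.75, 0) = -87.5
  z(7.5, 5) = -160
  z(6, 8) = -196  ←
  z(0, 10.4) = -176.8
The minimum is at x_1 = 6, x_2 = 8.

(6, 8)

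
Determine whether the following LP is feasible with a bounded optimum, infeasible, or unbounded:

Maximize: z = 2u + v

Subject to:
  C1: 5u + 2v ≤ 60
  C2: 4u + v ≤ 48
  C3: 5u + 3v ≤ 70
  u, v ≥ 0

Feasible with a bounded optimal solution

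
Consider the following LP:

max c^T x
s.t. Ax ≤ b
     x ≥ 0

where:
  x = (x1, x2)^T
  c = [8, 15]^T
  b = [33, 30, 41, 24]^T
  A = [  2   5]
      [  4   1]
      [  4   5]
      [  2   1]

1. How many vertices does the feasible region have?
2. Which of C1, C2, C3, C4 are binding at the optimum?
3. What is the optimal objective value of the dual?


1. 5
2. C1, C3
3. 107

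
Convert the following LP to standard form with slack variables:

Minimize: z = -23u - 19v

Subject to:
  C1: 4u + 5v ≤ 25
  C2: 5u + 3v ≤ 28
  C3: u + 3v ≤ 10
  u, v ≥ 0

min z = -23u - 19v

s.t.
  4u + 5v + s1 = 25
  5u + 3v + s2 = 28
  u + 3v + s3 = 10
  u, v, s1, s2, s3 ≥ 0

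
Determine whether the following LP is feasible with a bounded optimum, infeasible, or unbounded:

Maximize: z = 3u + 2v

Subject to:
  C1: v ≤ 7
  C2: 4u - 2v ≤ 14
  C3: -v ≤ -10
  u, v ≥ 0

Infeasible (no feasible solution exists)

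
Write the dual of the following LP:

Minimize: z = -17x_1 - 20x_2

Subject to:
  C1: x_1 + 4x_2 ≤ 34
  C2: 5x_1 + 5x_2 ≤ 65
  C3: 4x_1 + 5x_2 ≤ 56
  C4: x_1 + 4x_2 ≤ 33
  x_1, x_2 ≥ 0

Primal min cᵀx s.t. Ax ≤ b, x ≥ 0  →  Dual max −bᵀy s.t. Aᵀy ≥ −c, y ≥ 0.

Maximize: z = -34y1 - 65y2 - 56y3 - 33y4

Subject to:
  y1 + 5y2 + 4y3 + y4 ≥ 17
  4y1 + 5y2 + 5y3 + 4y4 ≥ 20
  y1, y2, y3, y4 ≥ 0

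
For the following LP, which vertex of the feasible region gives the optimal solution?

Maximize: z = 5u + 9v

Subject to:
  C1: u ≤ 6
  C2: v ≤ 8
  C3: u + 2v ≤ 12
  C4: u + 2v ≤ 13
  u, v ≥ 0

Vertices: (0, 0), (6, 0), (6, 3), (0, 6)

Evaluate the objective at each vertex of the feasible region:
  z(0, 0) = 0
  z(6, 0) = 30
  z(6, 3) = 57  ←
  z(0, 6) = 54
The maximum is at u = 6, v = 3.

(6, 3)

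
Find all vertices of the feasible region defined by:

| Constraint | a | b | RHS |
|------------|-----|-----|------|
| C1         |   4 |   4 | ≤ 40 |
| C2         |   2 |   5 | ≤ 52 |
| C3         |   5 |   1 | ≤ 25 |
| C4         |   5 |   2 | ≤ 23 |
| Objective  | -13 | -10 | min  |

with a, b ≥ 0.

(0, 0), (4.6, 0), (1, 9), (0, 10)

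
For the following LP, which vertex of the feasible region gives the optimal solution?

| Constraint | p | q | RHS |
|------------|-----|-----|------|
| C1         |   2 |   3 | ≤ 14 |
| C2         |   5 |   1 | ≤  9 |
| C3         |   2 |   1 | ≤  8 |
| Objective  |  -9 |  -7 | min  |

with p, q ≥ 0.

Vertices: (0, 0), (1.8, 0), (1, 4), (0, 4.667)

Evaluate the objective at each vertex of the feasible region:
  z(0, 0) = 0
  z(1.8, 0) = -16.2
  z(1, 4) = -37  ←
  z(0, 4.667) = -32.67
The minimum is at p = 1, q = 4.

(1, 4)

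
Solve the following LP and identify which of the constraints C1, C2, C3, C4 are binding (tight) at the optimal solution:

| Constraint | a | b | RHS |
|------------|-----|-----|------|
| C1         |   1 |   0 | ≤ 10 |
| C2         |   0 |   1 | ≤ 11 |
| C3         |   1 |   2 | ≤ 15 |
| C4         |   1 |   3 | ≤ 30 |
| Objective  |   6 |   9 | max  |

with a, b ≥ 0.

At a = 10, b = 2.5, compute slack b - a·x for each constraint:
  C1: 10 − 10 = 0  (binding)
  C2: 11 − 2.5 = 8.5  (slack)
  C3: 15 − 15 = 0  (binding)
  C4: 30 − 17.5 = 12.5  (slack)

Optimal: a = 10, b = 2.5
Binding: C1, C3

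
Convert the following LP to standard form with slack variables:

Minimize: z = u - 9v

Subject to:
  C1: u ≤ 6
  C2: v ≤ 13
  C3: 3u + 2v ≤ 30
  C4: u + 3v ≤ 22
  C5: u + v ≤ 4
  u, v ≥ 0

min z = u - 9v

s.t.
  u + s1 = 6
  v + s2 = 13
  3u + 2v + s3 = 30
  u + 3v + s4 = 22
  u + v + s5 = 4
  u, v, s1, s2, s3, s4, s5 ≥ 0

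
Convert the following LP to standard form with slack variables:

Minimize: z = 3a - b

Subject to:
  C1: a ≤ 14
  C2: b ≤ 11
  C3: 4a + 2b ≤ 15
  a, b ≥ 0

min z = 3a - b

s.t.
  a + s1 = 14
  b + s2 = 11
  4a + 2b + s3 = 15
  a, b, s1, s2, s3 ≥ 0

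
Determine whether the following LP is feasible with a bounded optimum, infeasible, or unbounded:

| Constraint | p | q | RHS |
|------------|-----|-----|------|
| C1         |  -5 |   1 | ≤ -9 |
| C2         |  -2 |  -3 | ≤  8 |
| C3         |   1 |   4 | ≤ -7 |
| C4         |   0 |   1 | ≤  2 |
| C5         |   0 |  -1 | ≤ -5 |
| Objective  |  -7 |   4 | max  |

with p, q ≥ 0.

Infeasible (no feasible solution exists)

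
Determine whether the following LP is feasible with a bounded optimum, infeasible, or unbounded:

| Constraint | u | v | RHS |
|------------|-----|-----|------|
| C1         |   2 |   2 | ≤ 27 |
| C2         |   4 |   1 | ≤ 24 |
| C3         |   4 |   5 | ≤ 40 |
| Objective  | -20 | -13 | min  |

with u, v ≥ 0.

Feasible with a bounded optimal solution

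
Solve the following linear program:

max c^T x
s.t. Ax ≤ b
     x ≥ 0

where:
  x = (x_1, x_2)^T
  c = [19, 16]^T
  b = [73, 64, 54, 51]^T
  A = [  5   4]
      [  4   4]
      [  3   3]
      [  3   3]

Evaluate the objective at each vertex of the feasible region:
  z(0, 0) = 0
  z(14.6, 0) = 277.4
  z(9, 7) = 283  ←
  z(0, 16) = 256
The maximum is at x_1 = 9, x_2 = 7.

x_1 = 9, x_2 = 7, z = 283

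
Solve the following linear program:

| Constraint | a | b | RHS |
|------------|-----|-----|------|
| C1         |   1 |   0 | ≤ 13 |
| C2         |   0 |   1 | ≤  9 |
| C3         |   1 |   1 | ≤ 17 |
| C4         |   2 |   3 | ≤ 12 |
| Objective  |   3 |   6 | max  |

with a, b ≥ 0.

Evaluate the objective at each vertex of the feasible region:
  z(0, 0) = 0
  z(6, 0) = 18
  z(0, 4) = 24  ←
The maximum is at a = 0, b = 4.

a = 0, b = 4, z = 24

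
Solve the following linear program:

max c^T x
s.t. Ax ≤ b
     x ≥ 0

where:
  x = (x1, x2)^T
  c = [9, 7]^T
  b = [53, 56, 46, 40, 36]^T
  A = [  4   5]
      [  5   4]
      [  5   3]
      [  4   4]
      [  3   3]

Evaluate the objective at each vertex of the feasible region:
  z(0, 0) = 0
  z(9.2, 0) = 82.8
  z(8, 2) = 86  ←
  z(0, 10) = 70
The maximum is at x1 = 8, x2 = 2.

x1 = 8, x2 = 2, z = 86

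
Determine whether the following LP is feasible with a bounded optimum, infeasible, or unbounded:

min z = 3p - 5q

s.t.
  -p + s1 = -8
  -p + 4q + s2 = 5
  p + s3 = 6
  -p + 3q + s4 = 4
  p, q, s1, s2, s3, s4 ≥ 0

Infeasible (no feasible solution exists)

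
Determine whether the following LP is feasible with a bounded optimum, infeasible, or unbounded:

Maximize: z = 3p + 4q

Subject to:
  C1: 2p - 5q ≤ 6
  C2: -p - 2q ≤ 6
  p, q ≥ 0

Unbounded (objective can increase without bound)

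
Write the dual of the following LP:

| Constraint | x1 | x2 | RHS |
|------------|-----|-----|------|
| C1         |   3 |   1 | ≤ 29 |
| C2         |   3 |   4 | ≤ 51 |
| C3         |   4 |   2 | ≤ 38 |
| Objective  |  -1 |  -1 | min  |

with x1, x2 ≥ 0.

Primal min cᵀx s.t. Ax ≤ b, x ≥ 0  →  Dual max −bᵀy s.t. Aᵀy ≥ −c, y ≥ 0.

Maximize: z = -29y1 - 51y2 - 38y3

Subject to:
  3y1 + 3y2 + 4y3 ≥ 1
  y1 + 4y2 + 2y3 ≥ 1
  y1, y2, y3 ≥ 0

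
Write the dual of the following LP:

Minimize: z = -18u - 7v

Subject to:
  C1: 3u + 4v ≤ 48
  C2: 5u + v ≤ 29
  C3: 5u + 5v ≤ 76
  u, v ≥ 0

Primal min cᵀx s.t. Ax ≤ b, x ≥ 0  →  Dual max −bᵀy s.t. Aᵀy ≥ −c, y ≥ 0.

Maximize: z = -48y1 - 29y2 - 76y3

Subject to:
  3y1 + 5y2 + 5y3 ≥ 18
  4y1 + y2 + 5y3 ≥ 7
  y1, y2, y3 ≥ 0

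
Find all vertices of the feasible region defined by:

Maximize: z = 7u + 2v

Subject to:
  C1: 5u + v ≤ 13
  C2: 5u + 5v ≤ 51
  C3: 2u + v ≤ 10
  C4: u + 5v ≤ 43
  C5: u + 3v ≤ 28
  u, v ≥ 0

(0, 0), (2.6, 0), (1, 8), (0.7778, 8.444), (0, 8.6)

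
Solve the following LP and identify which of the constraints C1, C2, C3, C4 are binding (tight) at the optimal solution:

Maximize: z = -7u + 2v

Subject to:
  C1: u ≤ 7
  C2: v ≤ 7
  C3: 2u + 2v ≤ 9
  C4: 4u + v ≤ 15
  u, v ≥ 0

At u = 0, v = 4.5, compute slack b - a·x for each constraint:
  C1: 7 − 0 = 7  (slack)
  C2: 7 − 4.5 = 2.5  (slack)
  C3: 9 − 9 = 0  (binding)
  C4: 15 − 4.5 = 10.5  (slack)

Optimal: u = 0, v = 4.5
Binding: C3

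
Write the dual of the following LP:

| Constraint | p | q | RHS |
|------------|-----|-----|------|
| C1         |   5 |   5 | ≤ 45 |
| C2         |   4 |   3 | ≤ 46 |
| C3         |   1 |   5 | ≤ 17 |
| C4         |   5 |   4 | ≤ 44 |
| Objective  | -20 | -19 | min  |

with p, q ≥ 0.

Primal min cᵀx s.t. Ax ≤ b, x ≥ 0  →  Dual max −bᵀy s.t. Aᵀy ≥ −c, y ≥ 0.

Maximize: z = -45y1 - 46y2 - 17y3 - 44y4

Subject to:
  5y1 + 4y2 + y3 + 5y4 ≥ 20
  5y1 + 3y2 + 5y3 + 4y4 ≥ 19
  y1, y2, y3, y4 ≥ 0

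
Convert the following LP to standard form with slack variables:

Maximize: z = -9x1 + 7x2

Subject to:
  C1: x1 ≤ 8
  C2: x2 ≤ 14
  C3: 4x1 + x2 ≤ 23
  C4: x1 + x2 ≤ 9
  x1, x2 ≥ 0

max z = -9x1 + 7x2

s.t.
  x1 + s1 = 8
  x2 + s2 = 14
  4x1 + x2 + s3 = 23
  x1 + x2 + s4 = 9
  x1, x2, s1, s2, s3, s4 ≥ 0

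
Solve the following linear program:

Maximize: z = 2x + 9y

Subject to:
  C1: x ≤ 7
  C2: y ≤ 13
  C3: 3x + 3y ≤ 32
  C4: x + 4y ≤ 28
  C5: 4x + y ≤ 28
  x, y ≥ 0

Evaluate the objective at each vertex of the feasible region:
  z(0, 0) = 0
  z(7, 0) = 14
  z(5.778, 4.889) = 55.56
  z(4.889, 5.778) = 61.78
  z(0, 7) = 63  ←
The maximum is at x = 0, y = 7.

x = 0, y = 7, z = 63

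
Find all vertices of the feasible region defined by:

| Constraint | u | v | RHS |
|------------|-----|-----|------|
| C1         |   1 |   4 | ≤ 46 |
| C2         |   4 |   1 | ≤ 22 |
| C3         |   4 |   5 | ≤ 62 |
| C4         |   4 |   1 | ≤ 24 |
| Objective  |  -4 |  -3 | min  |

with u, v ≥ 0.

(0, 0), (5.5, 0), (3, 10), (1.636, 11.09), (0, 11.5)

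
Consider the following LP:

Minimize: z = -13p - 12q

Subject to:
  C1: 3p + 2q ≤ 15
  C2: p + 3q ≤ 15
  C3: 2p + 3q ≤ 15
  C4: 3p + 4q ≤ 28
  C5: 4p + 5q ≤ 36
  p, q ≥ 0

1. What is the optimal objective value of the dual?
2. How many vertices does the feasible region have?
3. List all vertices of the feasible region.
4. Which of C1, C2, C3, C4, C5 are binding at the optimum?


1. -75
2. 4
3. (0, 0), (5, 0), (3, 3), (0, 5)
4. C1, C3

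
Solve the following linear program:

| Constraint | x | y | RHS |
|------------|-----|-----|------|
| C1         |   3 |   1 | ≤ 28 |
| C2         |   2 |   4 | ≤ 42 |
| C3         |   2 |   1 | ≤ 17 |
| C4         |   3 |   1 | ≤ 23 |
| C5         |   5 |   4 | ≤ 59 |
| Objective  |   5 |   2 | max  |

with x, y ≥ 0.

Evaluate the objective at each vertex of the feasible region:
  z(0, 0) = 0
  z(7.667, 0) = 38.33
  z(6, 5) = 40  ←
  z(4.333, 8.333) = 38.33
  z(0, 10.5) = 21
The maximum is at x = 6, y = 5.

x = 6, y = 5, z = 40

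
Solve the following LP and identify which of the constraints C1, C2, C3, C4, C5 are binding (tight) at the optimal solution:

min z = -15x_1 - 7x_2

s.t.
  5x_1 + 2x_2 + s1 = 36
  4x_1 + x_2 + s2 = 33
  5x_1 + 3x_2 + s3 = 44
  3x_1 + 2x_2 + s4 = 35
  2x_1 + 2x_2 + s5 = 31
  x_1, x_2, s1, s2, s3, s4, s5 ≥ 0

At x_1 = 4, x_2 = 8, compute slack b - a·x for each constraint:
  C1: 36 − 36 = 0  (binding)
  C2: 33 − 24 = 9  (slack)
  C3: 44 − 44 = 0  (binding)
  C4: 35 − 28 = 7  (slack)
  C5: 31 − 24 = 7  (slack)

Optimal: x_1 = 4, x_2 = 8
Binding: C1, C3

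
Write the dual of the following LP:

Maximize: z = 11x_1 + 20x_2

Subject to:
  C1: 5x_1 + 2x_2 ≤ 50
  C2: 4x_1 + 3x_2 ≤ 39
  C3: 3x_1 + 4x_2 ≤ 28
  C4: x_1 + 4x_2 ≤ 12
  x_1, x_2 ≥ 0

Primal max cᵀx s.t. Ax ≤ b, x ≥ 0  →  Dual min bᵀy s.t. Aᵀy ≥ c, y ≥ 0.

Minimize: z = 50y1 + 39y2 + 28y3 + 12y4

Subject to:
  5y1 + 4y2 + 3y3 + y4 ≥ 11
  2y1 + 3y2 + 4y3 + 4y4 ≥ 20
  y1, y2, y3, y4 ≥ 0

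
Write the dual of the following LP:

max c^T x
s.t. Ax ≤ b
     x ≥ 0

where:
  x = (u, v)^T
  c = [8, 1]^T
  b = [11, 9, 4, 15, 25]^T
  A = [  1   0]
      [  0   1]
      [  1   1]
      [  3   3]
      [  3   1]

Primal max cᵀx s.t. Ax ≤ b, x ≥ 0  →  Dual min bᵀy s.t. Aᵀy ≥ c, y ≥ 0.

Minimize: z = 11y1 + 9y2 + 4y3 + 15y4 + 25y5

Subject to:
  y1 + y3 + 3y4 + 3y5 ≥ 8
  y2 + y3 + 3y4 + y5 ≥ 1
  y1, y2, y3, y4, y5 ≥ 0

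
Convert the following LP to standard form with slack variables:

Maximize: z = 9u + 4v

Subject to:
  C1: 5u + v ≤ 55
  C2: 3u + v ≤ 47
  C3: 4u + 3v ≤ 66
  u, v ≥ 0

max z = 9u + 4v

s.t.
  5u + v + s1 = 55
  3u + v + s2 = 47
  4u + 3v + s3 = 66
  u, v, s1, s2, s3 ≥ 0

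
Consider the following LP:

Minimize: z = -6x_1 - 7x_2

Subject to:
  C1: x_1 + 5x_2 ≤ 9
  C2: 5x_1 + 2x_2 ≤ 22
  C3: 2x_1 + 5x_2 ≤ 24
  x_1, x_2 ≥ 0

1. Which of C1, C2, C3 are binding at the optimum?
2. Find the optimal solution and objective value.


1. C1, C2
2. x_1 = 4, x_2 = 1, z = -31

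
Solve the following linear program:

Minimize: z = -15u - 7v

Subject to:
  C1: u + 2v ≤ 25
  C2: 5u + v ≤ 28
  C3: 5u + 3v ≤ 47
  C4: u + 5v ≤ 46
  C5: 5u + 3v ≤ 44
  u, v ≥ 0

Evaluate the objective at each vertex of the feasible region:
  z(0, 0) = 0
  z(5.6, 0) = -84
  z(4, 8) = -116  ←
  z(3.727, 8.455) = -115.1
  z(0, 9.2) = -64.4
The minimum is at u = 4, v = 8.

u = 4, v = 8, z = -116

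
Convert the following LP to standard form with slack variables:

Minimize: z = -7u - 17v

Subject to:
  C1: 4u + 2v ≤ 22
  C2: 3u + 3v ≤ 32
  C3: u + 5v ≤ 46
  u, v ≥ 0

min z = -7u - 17v

s.t.
  4u + 2v + s1 = 22
  3u + 3v + s2 = 32
  u + 5v + s3 = 46
  u, v, s1, s2, s3 ≥ 0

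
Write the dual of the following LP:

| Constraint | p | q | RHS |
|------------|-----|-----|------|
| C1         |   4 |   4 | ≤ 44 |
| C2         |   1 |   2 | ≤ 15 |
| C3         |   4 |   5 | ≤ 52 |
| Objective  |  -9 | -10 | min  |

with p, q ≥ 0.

Primal min cᵀx s.t. Ax ≤ b, x ≥ 0  →  Dual max −bᵀy s.t. Aᵀy ≥ −c, y ≥ 0.

Maximize: z = -44y1 - 15y2 - 52y3

Subject to:
  4y1 + y2 + 4y3 ≥ 9
  4y1 + 2y2 + 5y3 ≥ 10
  y1, y2, y3 ≥ 0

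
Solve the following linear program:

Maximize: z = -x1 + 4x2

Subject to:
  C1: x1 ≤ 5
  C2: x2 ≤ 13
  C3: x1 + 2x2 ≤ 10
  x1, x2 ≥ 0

Evaluate the objective at each vertex of the feasible region:
  z(0, 0) = 0
  z(5, 0) = -5
  z(5, 2.5) = 5
  z(0, 5) = 20  ←
The maximum is at x1 = 0, x2 = 5.

x1 = 0, x2 = 5, z = 20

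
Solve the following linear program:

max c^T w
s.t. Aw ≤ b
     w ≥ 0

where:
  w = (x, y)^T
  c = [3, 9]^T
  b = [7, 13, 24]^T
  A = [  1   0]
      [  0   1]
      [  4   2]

Evaluate the objective at each vertex of the feasible region:
  z(0, 0) = 0
  z(6, 0) = 18
  z(0, 12) = 108  ←
The maximum is at x = 0, y = 12.

x = 0, y = 12, z = 108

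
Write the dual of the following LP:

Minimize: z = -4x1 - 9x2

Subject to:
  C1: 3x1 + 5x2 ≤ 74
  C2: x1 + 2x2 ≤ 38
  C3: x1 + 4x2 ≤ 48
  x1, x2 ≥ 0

Primal min cᵀx s.t. Ax ≤ b, x ≥ 0  →  Dual max −bᵀy s.t. Aᵀy ≥ −c, y ≥ 0.

Maximize: z = -74y1 - 38y2 - 48y3

Subject to:
  3y1 + y2 + y3 ≥ 4
  5y1 + 2y2 + 4y3 ≥ 9
  y1, y2, y3 ≥ 0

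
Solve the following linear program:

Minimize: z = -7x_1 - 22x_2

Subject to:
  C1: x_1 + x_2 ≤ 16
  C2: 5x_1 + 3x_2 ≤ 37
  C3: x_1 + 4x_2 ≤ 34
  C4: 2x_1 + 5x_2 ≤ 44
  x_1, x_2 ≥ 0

Evaluate the objective at each vertex of the feasible region:
  z(0, 0) = 0
  z(7.4, 0) = -51.8
  z(2.789, 7.684) = -188.6
  z(2, 8) = -190  ←
  z(0, 8.5) = -187
The minimum is at x_1 = 2, x_2 = 8.

x_1 = 2, x_2 = 8, z = -190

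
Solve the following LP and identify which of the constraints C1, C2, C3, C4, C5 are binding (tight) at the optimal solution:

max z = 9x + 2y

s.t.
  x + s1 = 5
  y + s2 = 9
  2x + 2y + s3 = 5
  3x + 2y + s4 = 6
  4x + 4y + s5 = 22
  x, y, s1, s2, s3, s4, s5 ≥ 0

At x = 2, y = 0, compute slack b - a·x for each constraint:
  C1: 5 − 2 = 3  (slack)
  C2: 9 − 0 = 9  (slack)
  C3: 5 − 4 = 1  (slack)
  C4: 6 − 6 = 0  (binding)
  C5: 22 − 8 = 14  (slack)

Optimal: x = 2, y = 0
Binding: C4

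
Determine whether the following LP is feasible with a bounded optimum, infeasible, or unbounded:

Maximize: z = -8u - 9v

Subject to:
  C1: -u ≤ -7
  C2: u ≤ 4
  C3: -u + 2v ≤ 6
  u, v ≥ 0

Infeasible (no feasible solution exists)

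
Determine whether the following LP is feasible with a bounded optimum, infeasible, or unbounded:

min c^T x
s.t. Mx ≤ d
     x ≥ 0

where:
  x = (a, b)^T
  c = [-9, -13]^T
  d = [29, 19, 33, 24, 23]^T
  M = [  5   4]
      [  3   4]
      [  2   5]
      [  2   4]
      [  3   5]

Feasible with a bounded optimal solution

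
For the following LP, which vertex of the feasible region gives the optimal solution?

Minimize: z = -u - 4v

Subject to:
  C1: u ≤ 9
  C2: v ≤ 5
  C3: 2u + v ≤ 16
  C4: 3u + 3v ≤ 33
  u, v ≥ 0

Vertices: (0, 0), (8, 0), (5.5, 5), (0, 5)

Evaluate the objective at each vertex of the feasible region:
  z(0, 0) = 0
  z(8, 0) = -8
  z(5.5, 5) = -25.5  ←
  z(0, 5) = -20
The minimum is at u = 5.5, v = 5.

(5.5, 5)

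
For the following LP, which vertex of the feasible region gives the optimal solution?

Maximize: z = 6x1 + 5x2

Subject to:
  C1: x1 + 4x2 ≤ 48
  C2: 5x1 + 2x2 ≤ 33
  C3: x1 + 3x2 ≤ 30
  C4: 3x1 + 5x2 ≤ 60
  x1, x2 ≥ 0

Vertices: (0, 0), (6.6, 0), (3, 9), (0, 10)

Evaluate the objective at each vertex of the feasible region:
  z(0, 0) = 0
  z(6.6, 0) = 39.6
  z(3, 9) = 63  ←
  z(0, 10) = 50
The maximum is at x1 = 3, x2 = 9.

(3, 9)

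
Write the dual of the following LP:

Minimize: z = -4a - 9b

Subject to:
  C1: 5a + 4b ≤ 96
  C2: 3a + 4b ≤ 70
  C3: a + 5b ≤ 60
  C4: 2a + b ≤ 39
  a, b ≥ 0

Primal min cᵀx s.t. Ax ≤ b, x ≥ 0  →  Dual max −bᵀy s.t. Aᵀy ≥ −c, y ≥ 0.

Maximize: z = -96y1 - 70y2 - 60y3 - 39y4

Subject to:
  5y1 + 3y2 + y3 + 2y4 ≥ 4
  4y1 + 4y2 + 5y3 + y4 ≥ 9
  y1, y2, y3, y4 ≥ 0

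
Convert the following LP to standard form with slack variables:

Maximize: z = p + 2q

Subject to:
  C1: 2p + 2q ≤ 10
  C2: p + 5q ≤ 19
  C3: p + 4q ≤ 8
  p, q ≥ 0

max z = p + 2q

s.t.
  2p + 2q + s1 = 10
  p + 5q + s2 = 19
  p + 4q + s3 = 8
  p, q, s1, s2, s3 ≥ 0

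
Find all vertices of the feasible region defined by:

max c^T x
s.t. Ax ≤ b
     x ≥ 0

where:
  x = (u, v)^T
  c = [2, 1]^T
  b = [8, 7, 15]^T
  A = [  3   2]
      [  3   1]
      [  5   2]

(0, 0), (2.333, 0), (2, 1), (0, 4)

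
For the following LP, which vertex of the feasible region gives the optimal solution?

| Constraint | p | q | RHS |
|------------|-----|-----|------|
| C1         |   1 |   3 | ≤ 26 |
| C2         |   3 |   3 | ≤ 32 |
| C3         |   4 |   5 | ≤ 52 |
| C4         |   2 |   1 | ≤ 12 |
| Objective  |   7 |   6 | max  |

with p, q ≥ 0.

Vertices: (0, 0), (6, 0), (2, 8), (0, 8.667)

Evaluate the objective at each vertex of the feasible region:
  z(0, 0) = 0
  z(6, 0) = 42
  z(2, 8) = 62  ←
  z(0, 8.667) = 52
The maximum is at p = 2, q = 8.

(2, 8)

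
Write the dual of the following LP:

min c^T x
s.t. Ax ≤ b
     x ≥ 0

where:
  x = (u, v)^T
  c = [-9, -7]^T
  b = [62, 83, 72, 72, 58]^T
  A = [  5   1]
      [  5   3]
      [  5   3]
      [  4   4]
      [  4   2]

Primal min cᵀx s.t. Ax ≤ b, x ≥ 0  →  Dual max −bᵀy s.t. Aᵀy ≥ −c, y ≥ 0.

Maximize: z = -62y1 - 83y2 - 72y3 - 72y4 - 58y5

Subject to:
  5y1 + 5y2 + 5y3 + 4y4 + 4y5 ≥ 9
  y1 + 3y2 + 3y3 + 4y4 + 2y5 ≥ 7
  y1, y2, y3, y4, y5 ≥ 0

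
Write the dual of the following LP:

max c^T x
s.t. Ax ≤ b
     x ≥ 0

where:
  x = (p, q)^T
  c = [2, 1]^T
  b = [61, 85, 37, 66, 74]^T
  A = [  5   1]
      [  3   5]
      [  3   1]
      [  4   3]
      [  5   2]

Primal max cᵀx s.t. Ax ≤ b, x ≥ 0  →  Dual min bᵀy s.t. Aᵀy ≥ c, y ≥ 0.

Minimize: z = 61y1 + 85y2 + 37y3 + 66y4 + 74y5

Subject to:
  5y1 + 3y2 + 3y3 + 4y4 + 5y5 ≥ 2
  y1 + 5y2 + y3 + 3y4 + 2y5 ≥ 1
  y1, y2, y3, y4, y5 ≥ 0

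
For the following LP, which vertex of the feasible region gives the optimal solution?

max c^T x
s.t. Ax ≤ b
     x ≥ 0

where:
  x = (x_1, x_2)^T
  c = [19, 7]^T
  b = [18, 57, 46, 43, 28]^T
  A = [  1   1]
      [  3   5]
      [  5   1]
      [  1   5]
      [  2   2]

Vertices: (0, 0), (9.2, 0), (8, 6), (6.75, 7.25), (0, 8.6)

Evaluate the objective at each vertex of the feasible region:
  z(0, 0) = 0
  z(9.2, 0) = 174.8
  z(8, 6) = 194  ←
  z(6.75, 7.25) = 179
  z(0, 8.6) = 60.2
The maximum is at x_1 = 8, x_2 = 6.

(8, 6)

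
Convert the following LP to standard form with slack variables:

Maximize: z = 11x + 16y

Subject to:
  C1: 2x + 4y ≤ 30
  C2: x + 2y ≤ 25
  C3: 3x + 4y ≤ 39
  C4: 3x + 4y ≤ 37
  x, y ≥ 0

max z = 11x + 16y

s.t.
  2x + 4y + s1 = 30
  x + 2y + s2 = 25
  3x + 4y + s3 = 39
  3x + 4y + s4 = 37
  x, y, s1, s2, s3, s4 ≥ 0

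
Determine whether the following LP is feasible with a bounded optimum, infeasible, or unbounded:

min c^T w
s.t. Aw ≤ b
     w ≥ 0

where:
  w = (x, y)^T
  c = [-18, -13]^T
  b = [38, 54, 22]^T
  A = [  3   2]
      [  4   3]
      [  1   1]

Feasible with a bounded optimal solution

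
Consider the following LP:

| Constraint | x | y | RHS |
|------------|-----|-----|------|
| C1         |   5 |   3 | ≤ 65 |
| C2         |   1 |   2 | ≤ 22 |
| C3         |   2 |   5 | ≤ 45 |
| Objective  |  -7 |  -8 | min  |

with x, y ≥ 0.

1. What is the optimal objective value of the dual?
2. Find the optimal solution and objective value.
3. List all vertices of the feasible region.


1. -110
2. x = 10, y = 5, z = -110
3. (0, 0), (13, 0), (10, 5), (0, 9)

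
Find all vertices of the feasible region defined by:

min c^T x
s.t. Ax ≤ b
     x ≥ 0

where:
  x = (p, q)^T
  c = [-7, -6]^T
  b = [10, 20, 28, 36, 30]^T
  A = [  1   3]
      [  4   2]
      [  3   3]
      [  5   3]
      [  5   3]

(0, 0), (5, 0), (4, 2), (0, 3.333)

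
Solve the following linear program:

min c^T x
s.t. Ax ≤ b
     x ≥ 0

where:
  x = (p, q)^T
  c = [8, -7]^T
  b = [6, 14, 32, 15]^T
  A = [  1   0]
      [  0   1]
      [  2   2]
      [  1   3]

Evaluate the objective at each vertex of the feasible region:
  z(0, 0) = 0
  z(6, 0) = 48
  z(6, 3) = 27
  z(0, 5) = -35  ←
The minimum is at p = 0, q = 5.

p = 0, q = 5, z = -35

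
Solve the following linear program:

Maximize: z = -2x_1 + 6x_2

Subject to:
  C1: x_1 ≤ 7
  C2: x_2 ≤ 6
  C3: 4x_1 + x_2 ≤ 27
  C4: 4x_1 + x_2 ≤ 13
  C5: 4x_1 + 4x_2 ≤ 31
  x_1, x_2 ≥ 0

Evaluate the objective at each vertex of the feasible region:
  z(0, 0) = 0
  z(3.25, 0) = -6.5
  z(1.75, 6) = 32.5
  z(0, 6) = 36  ←
The maximum is at x_1 = 0, x_2 = 6.

x_1 = 0, x_2 = 6, z = 36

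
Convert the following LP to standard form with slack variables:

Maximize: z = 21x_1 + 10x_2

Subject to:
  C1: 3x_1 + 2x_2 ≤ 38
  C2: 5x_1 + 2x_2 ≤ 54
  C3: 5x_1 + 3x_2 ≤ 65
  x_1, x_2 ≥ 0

max z = 21x_1 + 10x_2

s.t.
  3x_1 + 2x_2 + s1 = 38
  5x_1 + 2x_2 + s2 = 54
  5x_1 + 3x_2 + s3 = 65
  x_1, x_2, s1, s2, s3 ≥ 0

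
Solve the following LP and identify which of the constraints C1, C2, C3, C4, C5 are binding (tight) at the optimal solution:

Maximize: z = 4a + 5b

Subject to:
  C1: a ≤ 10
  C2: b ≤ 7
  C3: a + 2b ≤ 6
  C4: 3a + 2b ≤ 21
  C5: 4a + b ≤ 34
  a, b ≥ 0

At a = 6, b = 0, compute slack b - a·x for each constraint:
  C1: 10 − 6 = 4  (slack)
  C2: 7 − 0 = 7  (slack)
  C3: 6 − 6 = 0  (binding)
  C4: 21 − 18 = 3  (slack)
  C5: 34 − 24 = 10  (slack)

Optimal: a = 6, b = 0
Binding: C3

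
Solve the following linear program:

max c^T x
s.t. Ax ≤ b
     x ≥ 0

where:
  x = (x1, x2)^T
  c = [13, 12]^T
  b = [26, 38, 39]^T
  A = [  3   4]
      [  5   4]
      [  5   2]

Evaluate the objective at each vertex of the feasible region:
  z(0, 0) = 0
  z(7.6, 0) = 98.8
  z(6, 2) = 102  ←
  z(0, 6.5) = 78
The maximum is at x1 = 6, x2 = 2.

x1 = 6, x2 = 2, z = 102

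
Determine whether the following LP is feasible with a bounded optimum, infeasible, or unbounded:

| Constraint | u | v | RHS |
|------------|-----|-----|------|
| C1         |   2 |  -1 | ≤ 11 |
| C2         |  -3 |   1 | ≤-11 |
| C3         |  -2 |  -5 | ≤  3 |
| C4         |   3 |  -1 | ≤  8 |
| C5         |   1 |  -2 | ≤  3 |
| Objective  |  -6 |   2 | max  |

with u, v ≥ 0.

Infeasible (no feasible solution exists)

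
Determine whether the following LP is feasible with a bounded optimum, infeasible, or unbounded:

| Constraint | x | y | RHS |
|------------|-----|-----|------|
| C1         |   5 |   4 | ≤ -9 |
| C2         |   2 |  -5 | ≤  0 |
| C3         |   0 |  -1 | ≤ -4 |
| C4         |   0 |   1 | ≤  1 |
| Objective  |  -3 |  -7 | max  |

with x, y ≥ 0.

Infeasible (no feasible solution exists)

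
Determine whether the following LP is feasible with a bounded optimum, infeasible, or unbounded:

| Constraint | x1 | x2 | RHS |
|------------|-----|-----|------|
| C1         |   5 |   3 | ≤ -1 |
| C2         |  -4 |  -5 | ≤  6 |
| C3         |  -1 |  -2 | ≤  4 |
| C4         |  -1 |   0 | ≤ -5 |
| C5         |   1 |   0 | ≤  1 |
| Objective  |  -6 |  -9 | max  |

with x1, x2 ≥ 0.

Infeasible (no feasible solution exists)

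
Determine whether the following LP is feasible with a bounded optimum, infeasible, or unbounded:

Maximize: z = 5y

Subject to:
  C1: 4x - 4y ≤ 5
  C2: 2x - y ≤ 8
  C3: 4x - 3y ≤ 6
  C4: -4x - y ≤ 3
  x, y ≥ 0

Unbounded (objective can increase without bound)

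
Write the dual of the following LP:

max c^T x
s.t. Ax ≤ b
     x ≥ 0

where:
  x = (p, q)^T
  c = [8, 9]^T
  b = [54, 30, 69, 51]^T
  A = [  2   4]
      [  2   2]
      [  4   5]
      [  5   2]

Primal max cᵀx s.t. Ax ≤ b, x ≥ 0  →  Dual min bᵀy s.t. Aᵀy ≥ c, y ≥ 0.

Minimize: z = 54y1 + 30y2 + 69y3 + 51y4

Subject to:
  2y1 + 2y2 + 4y3 + 5y4 ≥ 8
  4y1 + 2y2 + 5y3 + 2y4 ≥ 9
  y1, y2, y3, y4 ≥ 0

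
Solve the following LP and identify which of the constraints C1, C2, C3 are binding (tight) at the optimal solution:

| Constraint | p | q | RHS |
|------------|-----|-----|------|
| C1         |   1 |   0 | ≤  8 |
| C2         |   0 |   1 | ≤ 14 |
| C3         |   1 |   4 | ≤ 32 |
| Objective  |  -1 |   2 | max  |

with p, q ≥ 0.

At p = 0, q = 8, compute slack b - a·x for each constraint:
  C1: 8 − 0 = 8  (slack)
  C2: 14 − 8 = 6  (slack)
  C3: 32 − 32 = 0  (binding)

Optimal: p = 0, q = 8
Binding: C3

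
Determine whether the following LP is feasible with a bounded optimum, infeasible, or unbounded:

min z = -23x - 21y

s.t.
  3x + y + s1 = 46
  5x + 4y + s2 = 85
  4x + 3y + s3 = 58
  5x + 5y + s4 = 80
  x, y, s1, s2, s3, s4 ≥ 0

Feasible with a bounded optimal solution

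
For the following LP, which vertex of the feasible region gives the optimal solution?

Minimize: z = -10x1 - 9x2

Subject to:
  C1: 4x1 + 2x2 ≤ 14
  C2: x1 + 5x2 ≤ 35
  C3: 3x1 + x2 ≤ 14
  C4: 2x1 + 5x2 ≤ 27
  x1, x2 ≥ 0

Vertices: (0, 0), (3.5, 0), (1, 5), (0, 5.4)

Evaluate the objective at each vertex of the feasible region:
  z(0, 0) = 0
  z(3.5, 0) = -35
  z(1, 5) = -55  ←
  z(0, 5.4) = -48.6
The minimum is at x1 = 1, x2 = 5.

(1, 5)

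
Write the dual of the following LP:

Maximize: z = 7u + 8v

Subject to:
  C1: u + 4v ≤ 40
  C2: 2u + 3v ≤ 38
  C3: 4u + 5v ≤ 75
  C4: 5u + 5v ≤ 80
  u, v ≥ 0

Primal max cᵀx s.t. Ax ≤ b, x ≥ 0  →  Dual min bᵀy s.t. Aᵀy ≥ c, y ≥ 0.

Minimize: z = 40y1 + 38y2 + 75y3 + 80y4

Subject to:
  y1 + 2y2 + 4y3 + 5y4 ≥ 7
  4y1 + 3y2 + 5y3 + 5y4 ≥ 8
  y1, y2, y3, y4 ≥ 0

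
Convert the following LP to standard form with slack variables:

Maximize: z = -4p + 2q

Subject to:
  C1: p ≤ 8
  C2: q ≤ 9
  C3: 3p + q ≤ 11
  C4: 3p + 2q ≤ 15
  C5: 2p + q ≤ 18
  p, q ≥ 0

max z = -4p + 2q

s.t.
  p + s1 = 8
  q + s2 = 9
  3p + q + s3 = 11
  3p + 2q + s4 = 15
  2p + q + s5 = 18
  p, q, s1, s2, s3, s4, s5 ≥ 0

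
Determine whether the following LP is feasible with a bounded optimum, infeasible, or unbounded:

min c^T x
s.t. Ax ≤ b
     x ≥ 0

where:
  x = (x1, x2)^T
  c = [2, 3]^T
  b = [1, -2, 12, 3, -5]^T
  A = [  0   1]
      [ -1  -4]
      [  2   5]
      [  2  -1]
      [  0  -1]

Infeasible (no feasible solution exists)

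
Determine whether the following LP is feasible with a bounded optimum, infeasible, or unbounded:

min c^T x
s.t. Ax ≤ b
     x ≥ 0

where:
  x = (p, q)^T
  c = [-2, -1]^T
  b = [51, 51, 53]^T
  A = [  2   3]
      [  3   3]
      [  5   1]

Feasible with a bounded optimal solution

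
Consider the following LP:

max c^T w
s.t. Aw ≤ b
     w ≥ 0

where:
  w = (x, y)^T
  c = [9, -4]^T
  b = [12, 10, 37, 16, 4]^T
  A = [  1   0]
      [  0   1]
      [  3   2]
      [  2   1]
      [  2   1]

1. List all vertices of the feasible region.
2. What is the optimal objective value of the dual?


1. (0, 0), (2, 0), (0, 4)
2. 18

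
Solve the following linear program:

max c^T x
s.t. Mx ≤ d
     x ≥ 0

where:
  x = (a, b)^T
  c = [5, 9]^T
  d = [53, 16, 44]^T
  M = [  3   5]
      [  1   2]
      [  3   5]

Evaluate the objective at each vertex of the feasible region:
  z(0, 0) = 0
  z(14.67, 0) = 73.33
  z(8, 4) = 76  ←
  z(0, 8) = 72
The maximum is at a = 8, b = 4.

a = 8, b = 4, z = 76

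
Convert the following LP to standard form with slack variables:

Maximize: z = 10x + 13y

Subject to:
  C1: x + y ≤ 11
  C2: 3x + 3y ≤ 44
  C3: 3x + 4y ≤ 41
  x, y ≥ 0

max z = 10x + 13y

s.t.
  x + y + s1 = 11
  3x + 3y + s2 = 44
  3x + 4y + s3 = 41
  x, y, s1, s2, s3 ≥ 0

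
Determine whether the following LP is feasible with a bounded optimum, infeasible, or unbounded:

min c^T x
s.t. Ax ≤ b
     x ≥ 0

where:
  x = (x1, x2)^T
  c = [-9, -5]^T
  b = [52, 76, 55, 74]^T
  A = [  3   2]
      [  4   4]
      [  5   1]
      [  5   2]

Feasible with a bounded optimal solution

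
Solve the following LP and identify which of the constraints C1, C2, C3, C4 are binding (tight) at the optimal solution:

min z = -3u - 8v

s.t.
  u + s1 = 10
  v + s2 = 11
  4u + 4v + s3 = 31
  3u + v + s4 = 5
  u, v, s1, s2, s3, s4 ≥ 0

At u = 0, v = 5, compute slack b - a·x for each constraint:
  C1: 10 − 0 = 10  (slack)
  C2: 11 − 5 = 6  (slack)
  C3: 31 − 20 = 11  (slack)
  C4: 5 − 5 = 0  (binding)

Optimal: u = 0, v = 5
Binding: C4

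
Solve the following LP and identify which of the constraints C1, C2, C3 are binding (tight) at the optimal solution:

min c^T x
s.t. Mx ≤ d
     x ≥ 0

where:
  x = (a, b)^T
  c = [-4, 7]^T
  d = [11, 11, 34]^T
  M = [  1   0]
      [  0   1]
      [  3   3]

At a = 11, b = 0, compute slack b - a·x for each constraint:
  C1: 11 − 11 = 0  (binding)
  C2: 11 − 0 = 11  (slack)
  C3: 34 − 33 = 1  (slack)

Optimal: a = 11, b = 0
Binding: C1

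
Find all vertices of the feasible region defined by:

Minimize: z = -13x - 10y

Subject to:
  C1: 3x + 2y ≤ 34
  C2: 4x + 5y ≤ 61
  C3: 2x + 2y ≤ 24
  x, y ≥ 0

(0, 0), (11.33, 0), (10, 2), (0, 12)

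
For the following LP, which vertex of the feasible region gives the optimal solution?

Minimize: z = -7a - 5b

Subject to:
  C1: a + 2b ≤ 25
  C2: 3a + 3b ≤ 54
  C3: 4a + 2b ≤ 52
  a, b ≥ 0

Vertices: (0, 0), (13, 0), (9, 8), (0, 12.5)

Evaluate the objective at each vertex of the feasible region:
  z(0, 0) = 0
  z(13, 0) = -91
  z(9, 8) = -103  ←
  z(0, 12.5) = -62.5
The minimum is at a = 9, b = 8.

(9, 8)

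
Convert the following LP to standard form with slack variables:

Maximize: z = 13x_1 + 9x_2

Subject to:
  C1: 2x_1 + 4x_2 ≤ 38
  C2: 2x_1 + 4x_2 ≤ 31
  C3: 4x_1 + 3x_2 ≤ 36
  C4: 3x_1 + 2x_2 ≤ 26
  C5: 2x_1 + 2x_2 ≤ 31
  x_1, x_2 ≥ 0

max z = 13x_1 + 9x_2

s.t.
  2x_1 + 4x_2 + s1 = 38
  2x_1 + 4x_2 + s2 = 31
  4x_1 + 3x_2 + s3 = 36
  3x_1 + 2x_2 + s4 = 26
  2x_1 + 2x_2 + s5 = 31
  x_1, x_2, s1, s2, s3, s4, s5 ≥ 0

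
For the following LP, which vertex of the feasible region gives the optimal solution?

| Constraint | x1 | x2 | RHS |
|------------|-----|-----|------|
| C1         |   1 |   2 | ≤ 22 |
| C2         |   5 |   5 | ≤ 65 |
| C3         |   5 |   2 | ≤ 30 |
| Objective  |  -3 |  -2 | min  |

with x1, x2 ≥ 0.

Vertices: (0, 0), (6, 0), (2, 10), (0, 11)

Evaluate the objective at each vertex of the feasible region:
  z(0, 0) = 0
  z(6, 0) = -18
  z(2, 10) = -26  ←
  z(0, 11) = -22
The minimum is at x1 = 2, x2 = 10.

(2, 10)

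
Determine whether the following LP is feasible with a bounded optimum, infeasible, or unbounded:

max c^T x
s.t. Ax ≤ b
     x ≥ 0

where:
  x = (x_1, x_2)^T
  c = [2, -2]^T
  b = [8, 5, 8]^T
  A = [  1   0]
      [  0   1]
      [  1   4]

Feasible with a bounded optimal solution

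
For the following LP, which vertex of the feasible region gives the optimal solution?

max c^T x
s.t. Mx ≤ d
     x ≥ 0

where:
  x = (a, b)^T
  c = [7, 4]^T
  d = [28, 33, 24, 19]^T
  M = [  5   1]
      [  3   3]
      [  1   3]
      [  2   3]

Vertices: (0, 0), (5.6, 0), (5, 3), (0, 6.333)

Evaluate the objective at each vertex of the feasible region:
  z(0, 0) = 0
  z(5.6, 0) = 39.2
  z(5, 3) = 47  ←
  z(0, 6.333) = 25.33
The maximum is at a = 5, b = 3.

(5, 3)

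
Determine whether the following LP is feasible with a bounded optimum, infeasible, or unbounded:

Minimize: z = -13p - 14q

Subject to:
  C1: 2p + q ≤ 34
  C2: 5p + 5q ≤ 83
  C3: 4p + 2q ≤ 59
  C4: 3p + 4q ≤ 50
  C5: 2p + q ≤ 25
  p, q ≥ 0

Feasible with a bounded optimal solution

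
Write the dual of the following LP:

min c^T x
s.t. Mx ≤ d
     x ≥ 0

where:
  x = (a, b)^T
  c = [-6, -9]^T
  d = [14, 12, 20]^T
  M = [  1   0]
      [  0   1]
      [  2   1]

Primal min cᵀx s.t. Ax ≤ b, x ≥ 0  →  Dual max −bᵀy s.t. Aᵀy ≥ −c, y ≥ 0.

Maximize: z = -14y1 - 12y2 - 20y3

Subject to:
  y1 + 2y3 ≥ 6
  y2 + y3 ≥ 9
  y1, y2, y3 ≥ 0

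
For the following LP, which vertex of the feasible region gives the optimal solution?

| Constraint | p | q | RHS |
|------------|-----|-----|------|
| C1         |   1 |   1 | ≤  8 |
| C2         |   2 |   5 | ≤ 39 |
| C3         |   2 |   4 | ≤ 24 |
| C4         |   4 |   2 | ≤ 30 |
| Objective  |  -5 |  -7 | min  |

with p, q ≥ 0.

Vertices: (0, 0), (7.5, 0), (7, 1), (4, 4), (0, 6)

Evaluate the objective at each vertex of the feasible region:
  z(0, 0) = 0
  z(7.5, 0) = -37.5
  z(7, 1) = -42
  z(4, 4) = -48  ←
  z(0, 6) = -42
The minimum is at p = 4, q = 4.

(4, 4)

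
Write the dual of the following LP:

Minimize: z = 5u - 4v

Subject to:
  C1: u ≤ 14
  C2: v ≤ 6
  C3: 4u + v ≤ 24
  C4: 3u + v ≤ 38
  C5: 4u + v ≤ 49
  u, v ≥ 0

Primal min cᵀx s.t. Ax ≤ b, x ≥ 0  →  Dual max −bᵀy s.t. Aᵀy ≥ −c, y ≥ 0.

Maximize: z = -14y1 - 6y2 - 24y3 - 38y4 - 49y5

Subject to:
  y1 + 4y3 + 3y4 + 4y5 ≥ -5
  y2 + y3 + y4 + y5 ≥ 4
  y1, y2, y3, y4, y5 ≥ 0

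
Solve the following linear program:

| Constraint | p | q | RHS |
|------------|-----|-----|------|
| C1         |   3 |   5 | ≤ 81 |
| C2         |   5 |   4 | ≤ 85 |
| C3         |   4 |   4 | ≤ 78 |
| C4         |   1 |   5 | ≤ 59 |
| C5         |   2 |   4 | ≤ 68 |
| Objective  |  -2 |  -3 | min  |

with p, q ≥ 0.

Evaluate the objective at each vertex of the feasible region:
  z(0, 0) = 0
  z(17, 0) = -34
  z(9, 10) = -48  ←
  z(0, 11.8) = -35.4
The minimum is at p = 9, q = 10.

p = 9, q = 10, z = -48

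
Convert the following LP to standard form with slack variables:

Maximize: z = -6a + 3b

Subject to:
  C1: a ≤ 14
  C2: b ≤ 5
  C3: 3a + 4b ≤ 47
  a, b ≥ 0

max z = -6a + 3b

s.t.
  a + s1 = 14
  b + s2 = 5
  3a + 4b + s3 = 47
  a, b, s1, s2, s3 ≥ 0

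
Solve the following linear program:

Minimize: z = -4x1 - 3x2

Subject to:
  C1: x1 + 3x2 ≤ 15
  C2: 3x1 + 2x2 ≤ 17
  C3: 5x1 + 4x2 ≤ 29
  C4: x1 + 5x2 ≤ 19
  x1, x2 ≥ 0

Evaluate the objective at each vertex of the feasible region:
  z(0, 0) = 0
  z(5.667, 0) = -22.67
  z(5, 1) = -23  ←
  z(3.286, 3.143) = -22.57
  z(0, 3.8) = -11.4
The minimum is at x1 = 5, x2 = 1.

x1 = 5, x2 = 1, z = -23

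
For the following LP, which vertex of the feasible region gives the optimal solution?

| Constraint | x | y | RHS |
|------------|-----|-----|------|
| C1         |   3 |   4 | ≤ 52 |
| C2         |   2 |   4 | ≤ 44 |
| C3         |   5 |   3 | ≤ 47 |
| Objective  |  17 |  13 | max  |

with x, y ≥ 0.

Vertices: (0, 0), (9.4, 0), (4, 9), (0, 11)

Evaluate the objective at each vertex of the feasible region:
  z(0, 0) = 0
  z(9.4, 0) = 159.8
  z(4, 9) = 185  ←
  z(0, 11) = 143
The maximum is at x = 4, y = 9.

(4, 9)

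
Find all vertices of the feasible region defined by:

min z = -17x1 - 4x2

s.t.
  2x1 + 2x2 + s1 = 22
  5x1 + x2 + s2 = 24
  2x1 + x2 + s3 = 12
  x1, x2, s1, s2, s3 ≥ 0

(0, 0), (4.8, 0), (4, 4), (1, 10), (0, 11)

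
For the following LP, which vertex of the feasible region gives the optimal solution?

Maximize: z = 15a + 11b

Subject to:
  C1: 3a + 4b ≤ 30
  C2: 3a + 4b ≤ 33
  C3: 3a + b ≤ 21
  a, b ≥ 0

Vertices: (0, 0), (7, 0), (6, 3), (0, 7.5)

Evaluate the objective at each vertex of the feasible region:
  z(0, 0) = 0
  z(7, 0) = 105
  z(6, 3) = 123  ←
  z(0, 7.5) = 82.5
The maximum is at a = 6, b = 3.

(6, 3)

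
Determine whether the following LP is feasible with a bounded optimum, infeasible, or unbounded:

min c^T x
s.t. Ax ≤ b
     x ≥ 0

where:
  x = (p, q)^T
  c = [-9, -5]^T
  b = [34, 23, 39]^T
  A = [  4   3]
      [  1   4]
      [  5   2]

Feasible with a bounded optimal solution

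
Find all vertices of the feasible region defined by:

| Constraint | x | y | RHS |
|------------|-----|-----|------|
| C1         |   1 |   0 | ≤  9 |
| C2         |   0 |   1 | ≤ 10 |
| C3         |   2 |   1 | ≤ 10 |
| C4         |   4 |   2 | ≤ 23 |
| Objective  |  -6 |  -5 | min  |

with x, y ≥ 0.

(0, 0), (5, 0), (0, 10)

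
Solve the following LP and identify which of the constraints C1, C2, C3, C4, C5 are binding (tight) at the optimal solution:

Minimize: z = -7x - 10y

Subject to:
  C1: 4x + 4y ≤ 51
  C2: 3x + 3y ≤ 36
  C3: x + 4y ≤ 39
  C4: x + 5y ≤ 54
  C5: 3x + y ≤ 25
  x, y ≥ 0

At x = 3, y = 9, compute slack b - a·x for each constraint:
  C1: 51 − 48 = 3  (slack)
  C2: 36 − 36 = 0  (binding)
  C3: 39 − 39 = 0  (binding)
  C4: 54 − 48 = 6  (slack)
  C5: 25 − 18 = 7  (slack)

Optimal: x = 3, y = 9
Binding: C2, C3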